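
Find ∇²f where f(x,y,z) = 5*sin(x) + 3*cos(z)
-5*sin(x) - 3*cos(z)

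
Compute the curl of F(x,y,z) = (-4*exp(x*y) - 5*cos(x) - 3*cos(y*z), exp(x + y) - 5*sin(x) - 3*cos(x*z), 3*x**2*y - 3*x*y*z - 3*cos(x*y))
(3*x*(x - z + sin(x*y) - sin(x*z)), 3*y*(-2*x + z - sin(x*y) + sin(y*z)), 4*x*exp(x*y) + 3*z*sin(x*z) - 3*z*sin(y*z) + exp(x + y) - 5*cos(x))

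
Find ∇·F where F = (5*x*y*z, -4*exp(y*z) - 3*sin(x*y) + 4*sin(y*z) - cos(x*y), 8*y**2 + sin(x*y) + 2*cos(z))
x*sin(x*y) - 3*x*cos(x*y) + 5*y*z - 4*z*exp(y*z) + 4*z*cos(y*z) - 2*sin(z)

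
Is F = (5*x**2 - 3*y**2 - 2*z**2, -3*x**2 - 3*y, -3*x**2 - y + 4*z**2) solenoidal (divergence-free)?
No, ∇·F = 10*x + 8*z - 3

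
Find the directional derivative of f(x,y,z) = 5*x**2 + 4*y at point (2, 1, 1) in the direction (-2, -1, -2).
-44/3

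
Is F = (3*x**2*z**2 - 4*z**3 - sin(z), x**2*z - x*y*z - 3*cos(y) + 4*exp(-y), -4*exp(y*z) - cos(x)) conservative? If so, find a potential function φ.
No, ∇×F = (-x**2 + x*y - 4*z*exp(y*z), 6*x**2*z - 12*z**2 - sin(x) - cos(z), z*(2*x - y)) ≠ 0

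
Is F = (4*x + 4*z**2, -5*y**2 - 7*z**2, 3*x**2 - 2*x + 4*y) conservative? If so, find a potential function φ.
No, ∇×F = (14*z + 4, -6*x + 8*z + 2, 0) ≠ 0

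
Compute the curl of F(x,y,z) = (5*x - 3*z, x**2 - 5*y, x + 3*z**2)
(0, -4, 2*x)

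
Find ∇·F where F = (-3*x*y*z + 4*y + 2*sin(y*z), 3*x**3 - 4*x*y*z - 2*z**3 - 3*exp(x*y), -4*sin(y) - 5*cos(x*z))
-4*x*z - 3*x*exp(x*y) + 5*x*sin(x*z) - 3*y*z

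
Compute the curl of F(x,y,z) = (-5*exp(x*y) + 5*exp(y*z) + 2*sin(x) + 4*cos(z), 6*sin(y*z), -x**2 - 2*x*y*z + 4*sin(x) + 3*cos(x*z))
(-2*x*z - 6*y*cos(y*z), 2*x + 2*y*z + 5*y*exp(y*z) + 3*z*sin(x*z) - 4*sin(z) - 4*cos(x), 5*x*exp(x*y) - 5*z*exp(y*z))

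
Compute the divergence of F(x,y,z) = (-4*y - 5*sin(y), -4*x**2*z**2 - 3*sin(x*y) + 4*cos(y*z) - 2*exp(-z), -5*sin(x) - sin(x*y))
-3*x*cos(x*y) - 4*z*sin(y*z)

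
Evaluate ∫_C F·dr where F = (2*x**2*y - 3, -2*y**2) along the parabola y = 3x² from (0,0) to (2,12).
-5598/5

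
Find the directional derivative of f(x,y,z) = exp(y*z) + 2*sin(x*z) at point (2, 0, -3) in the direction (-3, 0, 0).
6*cos(6)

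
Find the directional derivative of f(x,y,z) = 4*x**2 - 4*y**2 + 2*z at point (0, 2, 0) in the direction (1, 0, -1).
-sqrt(2)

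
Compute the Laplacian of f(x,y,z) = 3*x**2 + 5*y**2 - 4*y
16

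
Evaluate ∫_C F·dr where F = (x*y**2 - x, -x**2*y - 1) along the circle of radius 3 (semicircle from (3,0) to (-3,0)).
0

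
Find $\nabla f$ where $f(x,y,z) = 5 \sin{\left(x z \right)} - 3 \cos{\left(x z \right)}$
(z*(3*sin(x*z) + 5*cos(x*z)), 0, x*(3*sin(x*z) + 5*cos(x*z)))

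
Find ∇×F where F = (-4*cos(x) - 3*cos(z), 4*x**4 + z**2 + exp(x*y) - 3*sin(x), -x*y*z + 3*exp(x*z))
(z*(-x - 2), y*z - 3*z*exp(x*z) + 3*sin(z), 16*x**3 + y*exp(x*y) - 3*cos(x))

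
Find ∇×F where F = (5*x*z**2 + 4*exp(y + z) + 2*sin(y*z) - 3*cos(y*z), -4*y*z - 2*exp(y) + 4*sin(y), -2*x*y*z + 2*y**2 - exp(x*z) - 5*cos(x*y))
(-2*x*z + 5*x*sin(x*y) + 8*y, 10*x*z + 2*y*z - 5*y*sin(x*y) + 3*y*sin(y*z) + 2*y*cos(y*z) + z*exp(x*z) + 4*exp(y + z), -3*z*sin(y*z) - 2*z*cos(y*z) - 4*exp(y + z))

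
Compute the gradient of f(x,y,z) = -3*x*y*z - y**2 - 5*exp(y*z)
(-3*y*z, -3*x*z - 2*y - 5*z*exp(y*z), y*(-3*x - 5*exp(y*z)))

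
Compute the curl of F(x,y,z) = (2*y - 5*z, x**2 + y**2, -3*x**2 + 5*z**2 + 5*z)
(0, 6*x - 5, 2*x - 2)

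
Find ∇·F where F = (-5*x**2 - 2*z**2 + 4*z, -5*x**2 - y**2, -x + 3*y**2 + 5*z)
-10*x - 2*y + 5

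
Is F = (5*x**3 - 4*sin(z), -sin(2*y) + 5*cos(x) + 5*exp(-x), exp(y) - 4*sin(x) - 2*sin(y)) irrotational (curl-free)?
No, ∇×F = (exp(y) - 2*cos(y), 4*cos(x) - 4*cos(z), -5*sin(x) - 5*exp(-x))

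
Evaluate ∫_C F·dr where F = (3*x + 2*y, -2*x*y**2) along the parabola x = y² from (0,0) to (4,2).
328/15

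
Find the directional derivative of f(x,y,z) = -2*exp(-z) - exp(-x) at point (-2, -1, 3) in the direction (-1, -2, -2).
(-exp(5) - 4)*exp(-3)/3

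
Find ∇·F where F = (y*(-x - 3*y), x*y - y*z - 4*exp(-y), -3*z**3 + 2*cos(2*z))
x - y - 9*z**2 - z - 4*sin(2*z) + 4*exp(-y)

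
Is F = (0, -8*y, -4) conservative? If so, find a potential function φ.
Yes, F is conservative. φ = -4*y**2 - 4*z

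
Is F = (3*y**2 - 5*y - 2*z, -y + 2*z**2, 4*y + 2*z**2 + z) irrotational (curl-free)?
No, ∇×F = (4 - 4*z, -2, 5 - 6*y)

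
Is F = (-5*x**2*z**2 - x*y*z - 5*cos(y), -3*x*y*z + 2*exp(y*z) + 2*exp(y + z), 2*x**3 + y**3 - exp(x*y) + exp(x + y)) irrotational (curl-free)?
No, ∇×F = (3*x*y - x*exp(x*y) + 3*y**2 - 2*y*exp(y*z) + exp(x + y) - 2*exp(y + z), -10*x**2*z - 6*x**2 - x*y + y*exp(x*y) - exp(x + y), x*z - 3*y*z - 5*sin(y))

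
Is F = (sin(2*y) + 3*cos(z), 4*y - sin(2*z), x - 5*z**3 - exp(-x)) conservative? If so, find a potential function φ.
No, ∇×F = (2*cos(2*z), -3*sin(z) - 1 - exp(-x), -2*cos(2*y)) ≠ 0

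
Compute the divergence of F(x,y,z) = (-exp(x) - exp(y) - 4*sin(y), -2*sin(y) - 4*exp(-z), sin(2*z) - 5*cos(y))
-exp(x) - 2*cos(y) + 2*cos(2*z)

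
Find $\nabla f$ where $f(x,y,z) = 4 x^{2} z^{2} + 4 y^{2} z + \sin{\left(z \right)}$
(8*x*z**2, 8*y*z, 8*x**2*z + 4*y**2 + cos(z))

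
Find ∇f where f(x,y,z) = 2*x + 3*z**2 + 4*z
(2, 0, 6*z + 4)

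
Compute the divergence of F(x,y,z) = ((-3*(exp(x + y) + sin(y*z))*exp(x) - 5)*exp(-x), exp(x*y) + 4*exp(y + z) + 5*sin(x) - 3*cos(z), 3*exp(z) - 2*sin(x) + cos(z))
x*exp(x*y) + 3*exp(z) - 3*exp(x + y) + 4*exp(y + z) - sin(z) + 5*exp(-x)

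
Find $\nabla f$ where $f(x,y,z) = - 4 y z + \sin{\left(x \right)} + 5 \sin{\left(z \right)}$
(cos(x), -4*z, -4*y + 5*cos(z))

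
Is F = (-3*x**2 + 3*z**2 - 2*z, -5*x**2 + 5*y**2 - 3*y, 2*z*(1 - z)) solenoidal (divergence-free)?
No, ∇·F = -6*x + 10*y - 4*z - 1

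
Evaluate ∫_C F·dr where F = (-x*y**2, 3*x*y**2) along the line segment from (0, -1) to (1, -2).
-17/3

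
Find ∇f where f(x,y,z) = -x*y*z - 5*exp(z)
(-y*z, -x*z, -x*y - 5*exp(z))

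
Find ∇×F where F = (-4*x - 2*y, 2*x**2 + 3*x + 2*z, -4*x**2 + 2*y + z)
(0, 8*x, 4*x + 5)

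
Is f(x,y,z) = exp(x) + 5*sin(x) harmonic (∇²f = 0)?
No, ∇²f = exp(x) - 5*sin(x)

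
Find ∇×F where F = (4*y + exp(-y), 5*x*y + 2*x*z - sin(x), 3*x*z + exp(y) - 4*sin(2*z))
(-2*x + exp(y), -3*z, 5*y + 2*z - cos(x) - 4 + exp(-y))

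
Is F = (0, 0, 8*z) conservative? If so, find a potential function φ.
Yes, F is conservative. φ = 4*z**2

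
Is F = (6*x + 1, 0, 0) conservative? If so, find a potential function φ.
Yes, F is conservative. φ = x*(3*x + 1)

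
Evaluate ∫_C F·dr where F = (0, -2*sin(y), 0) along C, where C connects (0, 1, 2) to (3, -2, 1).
-2*cos(1) + 2*cos(2)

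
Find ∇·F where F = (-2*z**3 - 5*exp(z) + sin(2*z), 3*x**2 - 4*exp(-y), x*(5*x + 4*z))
4*x + 4*exp(-y)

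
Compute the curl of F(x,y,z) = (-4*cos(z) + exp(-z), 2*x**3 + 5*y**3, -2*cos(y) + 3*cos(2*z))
(2*sin(y), 4*sin(z) - exp(-z), 6*x**2)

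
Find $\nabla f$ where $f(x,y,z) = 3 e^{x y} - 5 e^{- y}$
(3*y*exp(x*y), 3*x*exp(x*y) + 5*exp(-y), 0)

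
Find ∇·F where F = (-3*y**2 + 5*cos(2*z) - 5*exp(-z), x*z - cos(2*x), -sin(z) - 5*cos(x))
-cos(z)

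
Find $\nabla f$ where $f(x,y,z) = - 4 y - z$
(0, -4, -1)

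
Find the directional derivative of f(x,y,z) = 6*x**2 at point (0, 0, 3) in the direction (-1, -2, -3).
0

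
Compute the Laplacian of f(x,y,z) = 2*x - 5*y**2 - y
-10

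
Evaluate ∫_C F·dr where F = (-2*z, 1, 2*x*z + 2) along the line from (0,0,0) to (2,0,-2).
16/3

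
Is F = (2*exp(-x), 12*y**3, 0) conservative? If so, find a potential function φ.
Yes, F is conservative. φ = 3*y**4 - 2*exp(-x)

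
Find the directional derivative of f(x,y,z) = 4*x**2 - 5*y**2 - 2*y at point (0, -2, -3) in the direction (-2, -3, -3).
-27*sqrt(22)/11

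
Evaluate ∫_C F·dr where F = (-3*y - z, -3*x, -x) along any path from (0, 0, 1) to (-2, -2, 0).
-12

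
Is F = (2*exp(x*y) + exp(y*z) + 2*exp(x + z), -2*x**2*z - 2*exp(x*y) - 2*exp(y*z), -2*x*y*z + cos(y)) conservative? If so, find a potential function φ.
No, ∇×F = (2*x**2 - 2*x*z + 2*y*exp(y*z) - sin(y), 2*y*z + y*exp(y*z) + 2*exp(x + z), -4*x*z - 2*x*exp(x*y) - 2*y*exp(x*y) - z*exp(y*z)) ≠ 0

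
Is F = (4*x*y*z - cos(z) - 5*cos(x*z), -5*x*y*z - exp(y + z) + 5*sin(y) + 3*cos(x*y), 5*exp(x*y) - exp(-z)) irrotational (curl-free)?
No, ∇×F = (5*x*y + 5*x*exp(x*y) + exp(y + z), 4*x*y + 5*x*sin(x*z) - 5*y*exp(x*y) + sin(z), -4*x*z - 5*y*z - 3*y*sin(x*y))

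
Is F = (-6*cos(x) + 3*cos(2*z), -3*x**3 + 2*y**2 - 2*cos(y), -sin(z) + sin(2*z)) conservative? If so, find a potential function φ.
No, ∇×F = (0, -6*sin(2*z), -9*x**2) ≠ 0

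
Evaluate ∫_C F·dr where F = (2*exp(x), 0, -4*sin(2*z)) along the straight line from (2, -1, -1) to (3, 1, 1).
-2*(1 - E)*exp(2)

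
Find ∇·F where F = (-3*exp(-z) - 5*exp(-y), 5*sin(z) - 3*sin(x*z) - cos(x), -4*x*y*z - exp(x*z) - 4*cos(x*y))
x*(-4*y - exp(x*z))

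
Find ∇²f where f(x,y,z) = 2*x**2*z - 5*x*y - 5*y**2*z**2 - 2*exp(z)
-10*y**2 - 10*z**2 + 4*z - 2*exp(z)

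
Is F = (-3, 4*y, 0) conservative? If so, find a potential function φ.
Yes, F is conservative. φ = -3*x + 2*y**2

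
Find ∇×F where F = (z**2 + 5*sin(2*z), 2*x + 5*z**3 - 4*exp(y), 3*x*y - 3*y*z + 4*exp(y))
(3*x - 15*z**2 - 3*z + 4*exp(y), -3*y + 2*z + 10*cos(2*z), 2)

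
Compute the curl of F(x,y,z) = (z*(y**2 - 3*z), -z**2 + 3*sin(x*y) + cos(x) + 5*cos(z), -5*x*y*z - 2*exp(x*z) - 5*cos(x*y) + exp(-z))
(-5*x*z + 5*x*sin(x*y) + 2*z + 5*sin(z), y**2 + 5*y*z - 5*y*sin(x*y) + 2*z*exp(x*z) - 6*z, -2*y*z + 3*y*cos(x*y) - sin(x))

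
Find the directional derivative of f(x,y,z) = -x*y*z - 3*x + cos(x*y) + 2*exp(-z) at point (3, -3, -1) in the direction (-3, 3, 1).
2*sqrt(19)*(-E + 9*sin(9) + 18)/19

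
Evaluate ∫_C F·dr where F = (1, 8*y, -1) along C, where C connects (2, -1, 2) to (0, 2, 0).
12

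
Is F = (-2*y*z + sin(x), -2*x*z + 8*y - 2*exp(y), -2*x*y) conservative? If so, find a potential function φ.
Yes, F is conservative. φ = -2*x*y*z + 4*y**2 - 2*exp(y) - cos(x)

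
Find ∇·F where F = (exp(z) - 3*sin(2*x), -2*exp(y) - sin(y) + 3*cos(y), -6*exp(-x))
-2*exp(y) - 3*sin(y) - 6*cos(2*x) - cos(y)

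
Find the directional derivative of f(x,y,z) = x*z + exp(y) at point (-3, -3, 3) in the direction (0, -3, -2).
3*sqrt(13)*(-1 + 2*exp(3))*exp(-3)/13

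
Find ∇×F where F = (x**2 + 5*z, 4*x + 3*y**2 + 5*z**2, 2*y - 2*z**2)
(2 - 10*z, 5, 4)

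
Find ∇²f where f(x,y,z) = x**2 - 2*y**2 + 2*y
-2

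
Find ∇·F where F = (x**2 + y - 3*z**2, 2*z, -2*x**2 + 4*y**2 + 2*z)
2*x + 2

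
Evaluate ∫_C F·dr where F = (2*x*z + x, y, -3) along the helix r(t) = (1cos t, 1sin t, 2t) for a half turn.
-5*pi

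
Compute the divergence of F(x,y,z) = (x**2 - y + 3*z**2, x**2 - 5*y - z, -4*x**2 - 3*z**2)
2*x - 6*z - 5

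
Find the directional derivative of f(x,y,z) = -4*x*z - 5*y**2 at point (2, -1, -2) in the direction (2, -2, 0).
-sqrt(2)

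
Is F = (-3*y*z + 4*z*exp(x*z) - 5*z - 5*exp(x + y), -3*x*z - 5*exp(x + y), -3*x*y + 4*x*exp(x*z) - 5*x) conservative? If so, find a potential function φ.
Yes, F is conservative. φ = -3*x*y*z - 5*x*z + 4*exp(x*z) - 5*exp(x + y)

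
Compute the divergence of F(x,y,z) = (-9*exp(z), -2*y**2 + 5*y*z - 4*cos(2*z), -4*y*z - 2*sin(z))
-8*y + 5*z - 2*cos(z)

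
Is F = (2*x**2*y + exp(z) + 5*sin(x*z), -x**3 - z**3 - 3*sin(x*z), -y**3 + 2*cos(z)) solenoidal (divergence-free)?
No, ∇·F = 4*x*y + 5*z*cos(x*z) - 2*sin(z)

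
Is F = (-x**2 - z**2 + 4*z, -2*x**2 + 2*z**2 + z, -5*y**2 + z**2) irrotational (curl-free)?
No, ∇×F = (-10*y - 4*z - 1, 4 - 2*z, -4*x)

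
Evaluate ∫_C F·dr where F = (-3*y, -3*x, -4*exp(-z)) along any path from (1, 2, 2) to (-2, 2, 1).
-4*exp(-2) + 4*exp(-1) + 18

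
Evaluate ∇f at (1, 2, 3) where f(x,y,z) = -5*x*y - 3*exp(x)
(-10 - 3*E, -5, 0)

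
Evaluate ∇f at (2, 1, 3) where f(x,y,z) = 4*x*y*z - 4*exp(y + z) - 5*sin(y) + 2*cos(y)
(12, -4*exp(4) - 5*cos(1) - 2*sin(1) + 24, 8 - 4*exp(4))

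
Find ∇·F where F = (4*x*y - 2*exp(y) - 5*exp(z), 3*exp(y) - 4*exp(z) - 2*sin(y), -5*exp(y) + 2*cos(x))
4*y + 3*exp(y) - 2*cos(y)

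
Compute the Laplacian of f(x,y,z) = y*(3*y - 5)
6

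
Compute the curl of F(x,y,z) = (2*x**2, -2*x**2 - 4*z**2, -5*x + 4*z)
(8*z, 5, -4*x)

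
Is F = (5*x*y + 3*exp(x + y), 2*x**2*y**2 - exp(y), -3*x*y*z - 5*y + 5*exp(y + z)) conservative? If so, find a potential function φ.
No, ∇×F = (-3*x*z + 5*exp(y + z) - 5, 3*y*z, 4*x*y**2 - 5*x - 3*exp(x + y)) ≠ 0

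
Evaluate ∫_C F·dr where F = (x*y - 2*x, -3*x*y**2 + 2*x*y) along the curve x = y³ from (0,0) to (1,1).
-47/70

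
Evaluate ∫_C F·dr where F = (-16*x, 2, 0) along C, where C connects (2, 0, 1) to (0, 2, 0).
36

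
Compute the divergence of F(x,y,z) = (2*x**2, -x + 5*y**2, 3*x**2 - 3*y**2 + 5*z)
4*x + 10*y + 5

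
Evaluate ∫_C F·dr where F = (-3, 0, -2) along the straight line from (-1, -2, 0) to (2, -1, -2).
-5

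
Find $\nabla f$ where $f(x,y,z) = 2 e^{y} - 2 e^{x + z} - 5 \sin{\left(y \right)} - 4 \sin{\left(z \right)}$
(-2*exp(x + z), 2*exp(y) - 5*cos(y), -2*exp(x + z) - 4*cos(z))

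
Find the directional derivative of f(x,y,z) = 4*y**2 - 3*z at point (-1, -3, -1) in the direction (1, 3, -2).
-33*sqrt(14)/7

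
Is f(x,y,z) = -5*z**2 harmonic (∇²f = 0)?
No, ∇²f = -10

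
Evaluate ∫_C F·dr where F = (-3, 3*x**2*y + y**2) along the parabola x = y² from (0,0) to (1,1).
-13/6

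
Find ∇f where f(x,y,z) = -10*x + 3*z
(-10, 0, 3)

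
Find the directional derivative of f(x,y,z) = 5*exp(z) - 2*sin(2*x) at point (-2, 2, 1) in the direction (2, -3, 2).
2*sqrt(17)*(-4*cos(4) + 5*E)/17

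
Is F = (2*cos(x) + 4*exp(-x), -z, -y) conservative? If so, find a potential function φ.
Yes, F is conservative. φ = -y*z + 2*sin(x) - 4*exp(-x)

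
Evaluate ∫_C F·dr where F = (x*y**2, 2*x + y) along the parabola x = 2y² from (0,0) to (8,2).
98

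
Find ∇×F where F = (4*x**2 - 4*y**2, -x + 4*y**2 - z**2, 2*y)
(2*z + 2, 0, 8*y - 1)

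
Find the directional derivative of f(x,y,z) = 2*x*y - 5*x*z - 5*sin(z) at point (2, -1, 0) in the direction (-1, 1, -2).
6*sqrt(6)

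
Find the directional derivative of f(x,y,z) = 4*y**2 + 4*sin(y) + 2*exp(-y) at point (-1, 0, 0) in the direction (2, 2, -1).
4/3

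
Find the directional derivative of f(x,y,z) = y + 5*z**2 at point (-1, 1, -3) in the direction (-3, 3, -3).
31*sqrt(3)/3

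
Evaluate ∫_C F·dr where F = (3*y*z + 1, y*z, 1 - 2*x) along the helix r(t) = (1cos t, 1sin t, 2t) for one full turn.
3*pi*(1 - 2*pi)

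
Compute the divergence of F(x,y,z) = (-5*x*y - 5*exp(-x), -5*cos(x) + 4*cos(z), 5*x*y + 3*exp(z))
-5*y + 3*exp(z) + 5*exp(-x)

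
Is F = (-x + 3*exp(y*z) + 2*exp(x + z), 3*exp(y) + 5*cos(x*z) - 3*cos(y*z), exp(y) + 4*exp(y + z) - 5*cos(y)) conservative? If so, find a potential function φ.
No, ∇×F = (5*x*sin(x*z) - 3*y*sin(y*z) + exp(y) + 4*exp(y + z) + 5*sin(y), 3*y*exp(y*z) + 2*exp(x + z), -z*(3*exp(y*z) + 5*sin(x*z))) ≠ 0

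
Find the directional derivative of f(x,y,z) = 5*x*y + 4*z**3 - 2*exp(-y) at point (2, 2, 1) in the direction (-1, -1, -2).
sqrt(6)*(-22*exp(2) - 1)*exp(-2)/3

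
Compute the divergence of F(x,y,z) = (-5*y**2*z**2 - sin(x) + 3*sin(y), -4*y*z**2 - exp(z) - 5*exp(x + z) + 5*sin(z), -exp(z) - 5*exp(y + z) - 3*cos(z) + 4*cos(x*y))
-4*z**2 - exp(z) - 5*exp(y + z) + 3*sin(z) - cos(x)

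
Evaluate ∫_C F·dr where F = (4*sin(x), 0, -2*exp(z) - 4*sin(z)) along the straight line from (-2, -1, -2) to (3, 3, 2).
-4*sinh(2) + 4*cos(2) - 4*cos(3)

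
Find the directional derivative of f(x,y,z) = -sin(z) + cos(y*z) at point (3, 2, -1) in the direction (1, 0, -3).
3*sqrt(10)*(-2*sin(2) + cos(1))/10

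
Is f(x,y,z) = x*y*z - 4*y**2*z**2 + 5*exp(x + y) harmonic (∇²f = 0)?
No, ∇²f = -8*y**2 - 8*z**2 + 10*exp(x + y)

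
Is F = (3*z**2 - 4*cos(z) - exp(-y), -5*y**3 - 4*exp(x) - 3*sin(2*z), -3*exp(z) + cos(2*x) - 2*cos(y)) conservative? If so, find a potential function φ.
No, ∇×F = (2*sin(y) + 6*cos(2*z), 6*z + 2*sin(2*x) + 4*sin(z), -4*exp(x) - exp(-y)) ≠ 0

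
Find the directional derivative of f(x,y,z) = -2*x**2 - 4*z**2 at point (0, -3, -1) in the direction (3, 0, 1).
4*sqrt(10)/5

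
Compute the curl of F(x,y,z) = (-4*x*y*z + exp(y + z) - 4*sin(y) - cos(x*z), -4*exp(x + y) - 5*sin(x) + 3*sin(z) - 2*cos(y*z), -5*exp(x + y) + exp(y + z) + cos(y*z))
(-2*y*sin(y*z) - z*sin(y*z) - 5*exp(x + y) + exp(y + z) - 3*cos(z), -4*x*y + x*sin(x*z) + 5*exp(x + y) + exp(y + z), 4*x*z - 4*exp(x + y) - exp(y + z) - 5*cos(x) + 4*cos(y))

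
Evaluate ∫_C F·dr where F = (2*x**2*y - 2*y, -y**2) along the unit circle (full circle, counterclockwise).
3*pi/2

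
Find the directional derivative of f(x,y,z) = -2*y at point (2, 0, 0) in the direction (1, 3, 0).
-3*sqrt(10)/5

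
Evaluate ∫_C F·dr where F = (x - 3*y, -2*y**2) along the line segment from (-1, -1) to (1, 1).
-4/3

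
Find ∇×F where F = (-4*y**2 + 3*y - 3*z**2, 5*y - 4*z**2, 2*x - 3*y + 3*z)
(8*z - 3, -6*z - 2, 8*y - 3)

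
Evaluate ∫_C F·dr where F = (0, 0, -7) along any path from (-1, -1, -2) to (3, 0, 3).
-35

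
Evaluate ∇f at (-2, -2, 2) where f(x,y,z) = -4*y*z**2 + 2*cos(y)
(0, -16 + 2*sin(2), 32)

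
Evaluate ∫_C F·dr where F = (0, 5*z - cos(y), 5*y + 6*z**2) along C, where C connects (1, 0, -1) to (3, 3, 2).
48 - sin(3)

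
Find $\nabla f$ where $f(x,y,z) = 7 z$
(0, 0, 7)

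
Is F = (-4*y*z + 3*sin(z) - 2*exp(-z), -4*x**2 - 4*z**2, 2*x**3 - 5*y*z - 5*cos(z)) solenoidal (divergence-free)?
No, ∇·F = -5*y + 5*sin(z)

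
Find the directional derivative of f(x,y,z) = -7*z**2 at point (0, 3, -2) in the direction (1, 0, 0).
0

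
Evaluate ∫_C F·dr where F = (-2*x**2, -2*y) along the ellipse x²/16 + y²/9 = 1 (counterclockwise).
0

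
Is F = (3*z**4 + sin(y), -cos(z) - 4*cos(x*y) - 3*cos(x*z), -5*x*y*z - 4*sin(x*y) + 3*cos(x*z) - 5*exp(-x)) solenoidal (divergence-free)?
No, ∇·F = x*(-5*y + 4*sin(x*y) - 3*sin(x*z))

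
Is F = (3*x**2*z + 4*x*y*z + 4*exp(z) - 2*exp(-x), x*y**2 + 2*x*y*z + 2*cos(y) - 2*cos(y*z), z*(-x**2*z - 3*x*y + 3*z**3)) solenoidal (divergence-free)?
No, ∇·F = -2*x**2*z - x*y + 8*x*z + 4*y*z + 12*z**3 + 2*z*sin(y*z) - 2*sin(y) + 2*exp(-x)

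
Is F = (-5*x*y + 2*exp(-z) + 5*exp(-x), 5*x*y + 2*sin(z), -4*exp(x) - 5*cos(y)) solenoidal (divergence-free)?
No, ∇·F = 5*x - 5*y - 5*exp(-x)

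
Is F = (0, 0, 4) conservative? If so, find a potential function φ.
Yes, F is conservative. φ = 4*z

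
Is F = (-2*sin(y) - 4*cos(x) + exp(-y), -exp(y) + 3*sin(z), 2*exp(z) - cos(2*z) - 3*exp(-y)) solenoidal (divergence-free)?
No, ∇·F = -exp(y) + 2*exp(z) + 4*sin(x) + 2*sin(2*z)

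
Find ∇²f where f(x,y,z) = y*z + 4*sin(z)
-4*sin(z)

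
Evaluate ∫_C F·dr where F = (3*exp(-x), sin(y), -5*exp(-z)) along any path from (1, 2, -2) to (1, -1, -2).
-cos(1) + cos(2)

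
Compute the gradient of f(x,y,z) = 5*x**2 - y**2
(10*x, -2*y, 0)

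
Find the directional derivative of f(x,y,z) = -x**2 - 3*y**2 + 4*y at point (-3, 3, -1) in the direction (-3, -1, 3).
-4*sqrt(19)/19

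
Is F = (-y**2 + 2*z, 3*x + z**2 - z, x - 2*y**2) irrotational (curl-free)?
No, ∇×F = (-4*y - 2*z + 1, 1, 2*y + 3)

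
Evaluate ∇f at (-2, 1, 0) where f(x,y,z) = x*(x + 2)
(-2, 0, 0)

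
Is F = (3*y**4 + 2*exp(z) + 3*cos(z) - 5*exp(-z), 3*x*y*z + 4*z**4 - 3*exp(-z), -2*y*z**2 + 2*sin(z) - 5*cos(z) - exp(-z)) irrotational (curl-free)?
No, ∇×F = (-3*x*y - 16*z**3 - 2*z**2 - 3*exp(-z), 2*exp(z) - 3*sin(z) + 5*exp(-z), 3*y*(-4*y**2 + z))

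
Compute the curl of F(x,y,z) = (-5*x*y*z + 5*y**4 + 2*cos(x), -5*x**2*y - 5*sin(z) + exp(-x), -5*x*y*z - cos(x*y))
(-5*x*z + x*sin(x*y) + 5*cos(z), y*(-5*x + 5*z - sin(x*y)), -10*x*y + 5*x*z - 20*y**3 - exp(-x))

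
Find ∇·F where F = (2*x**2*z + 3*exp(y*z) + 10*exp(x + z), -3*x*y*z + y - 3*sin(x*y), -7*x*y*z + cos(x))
-7*x*y + x*z - 3*x*cos(x*y) + 10*exp(x + z) + 1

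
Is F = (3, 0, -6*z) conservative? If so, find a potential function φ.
Yes, F is conservative. φ = 3*x - 3*z**2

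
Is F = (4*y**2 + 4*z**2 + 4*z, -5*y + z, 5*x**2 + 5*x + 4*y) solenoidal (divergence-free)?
No, ∇·F = -5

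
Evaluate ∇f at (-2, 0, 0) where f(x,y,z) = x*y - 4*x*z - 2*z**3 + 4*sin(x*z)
(0, -2, 0)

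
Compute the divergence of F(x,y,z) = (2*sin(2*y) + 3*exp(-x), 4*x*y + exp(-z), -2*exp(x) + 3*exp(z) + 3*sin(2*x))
4*x + 3*exp(z) - 3*exp(-x)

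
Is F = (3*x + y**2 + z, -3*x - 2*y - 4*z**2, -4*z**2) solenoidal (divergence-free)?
No, ∇·F = 1 - 8*z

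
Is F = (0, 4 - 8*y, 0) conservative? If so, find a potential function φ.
Yes, F is conservative. φ = 4*y*(1 - y)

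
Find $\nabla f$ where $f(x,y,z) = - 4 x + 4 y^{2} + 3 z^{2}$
(-4, 8*y, 6*z)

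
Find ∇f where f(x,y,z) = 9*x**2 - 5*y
(18*x, -5, 0)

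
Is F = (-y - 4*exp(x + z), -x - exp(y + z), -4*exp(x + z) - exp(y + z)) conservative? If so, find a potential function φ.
Yes, F is conservative. φ = -x*y - 4*exp(x + z) - exp(y + z)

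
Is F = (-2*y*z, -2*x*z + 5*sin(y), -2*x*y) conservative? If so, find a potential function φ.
Yes, F is conservative. φ = -2*x*y*z - 5*cos(y)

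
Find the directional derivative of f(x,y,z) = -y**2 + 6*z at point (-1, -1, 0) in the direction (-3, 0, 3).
3*sqrt(2)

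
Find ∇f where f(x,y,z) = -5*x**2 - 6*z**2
(-10*x, 0, -12*z)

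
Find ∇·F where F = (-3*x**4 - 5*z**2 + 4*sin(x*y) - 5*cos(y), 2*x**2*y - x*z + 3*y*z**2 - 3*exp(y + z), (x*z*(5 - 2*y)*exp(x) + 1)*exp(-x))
-12*x**3 + 2*x**2 - x*(2*y - 5) + 4*y*cos(x*y) + 3*z**2 - 3*exp(y + z)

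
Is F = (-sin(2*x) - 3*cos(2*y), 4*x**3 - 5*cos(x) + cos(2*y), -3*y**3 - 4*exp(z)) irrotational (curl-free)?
No, ∇×F = (-9*y**2, 0, 12*x**2 + 5*sin(x) - 6*sin(2*y))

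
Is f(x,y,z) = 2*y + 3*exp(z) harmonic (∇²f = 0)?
No, ∇²f = 3*exp(z)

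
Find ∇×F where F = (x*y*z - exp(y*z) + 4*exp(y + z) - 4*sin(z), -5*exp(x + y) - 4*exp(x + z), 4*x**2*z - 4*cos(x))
(4*exp(x + z), x*y - 8*x*z - y*exp(y*z) + 4*exp(y + z) - 4*sin(x) - 4*cos(z), -x*z + z*exp(y*z) - 5*exp(x + y) - 4*exp(x + z) - 4*exp(y + z))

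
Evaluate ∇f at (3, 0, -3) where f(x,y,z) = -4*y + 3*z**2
(0, -4, -18)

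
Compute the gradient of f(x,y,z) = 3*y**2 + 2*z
(0, 6*y, 2)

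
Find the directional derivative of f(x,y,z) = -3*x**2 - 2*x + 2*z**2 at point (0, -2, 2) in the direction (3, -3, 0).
-sqrt(2)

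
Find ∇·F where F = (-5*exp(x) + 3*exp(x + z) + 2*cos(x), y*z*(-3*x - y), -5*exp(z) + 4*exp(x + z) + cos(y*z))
-y*z - y*sin(y*z) - z*(3*x + y) - 5*exp(x) - 5*exp(z) + 7*exp(x + z) - 2*sin(x)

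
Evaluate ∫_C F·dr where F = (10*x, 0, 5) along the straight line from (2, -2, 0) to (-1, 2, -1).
-20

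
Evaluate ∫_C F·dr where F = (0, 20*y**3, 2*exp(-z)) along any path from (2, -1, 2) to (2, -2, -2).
75 - 4*sinh(2)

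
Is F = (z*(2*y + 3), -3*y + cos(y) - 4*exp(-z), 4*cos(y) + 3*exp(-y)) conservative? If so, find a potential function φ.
No, ∇×F = (-4*sin(y) - 4*exp(-z) - 3*exp(-y), 2*y + 3, -2*z) ≠ 0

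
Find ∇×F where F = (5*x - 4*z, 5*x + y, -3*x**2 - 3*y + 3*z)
(-3, 6*x - 4, 5)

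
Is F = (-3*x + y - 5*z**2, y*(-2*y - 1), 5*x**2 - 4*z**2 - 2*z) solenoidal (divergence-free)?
No, ∇·F = -4*y - 8*z - 6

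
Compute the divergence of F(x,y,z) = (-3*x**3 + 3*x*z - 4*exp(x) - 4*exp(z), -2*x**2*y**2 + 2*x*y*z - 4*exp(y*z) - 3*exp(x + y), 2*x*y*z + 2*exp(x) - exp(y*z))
-4*x**2*y - 9*x**2 + 2*x*y + 2*x*z - y*exp(y*z) - 4*z*exp(y*z) + 3*z - 4*exp(x) - 3*exp(x + y)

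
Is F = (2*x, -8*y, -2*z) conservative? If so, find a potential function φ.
Yes, F is conservative. φ = x**2 - 4*y**2 - z**2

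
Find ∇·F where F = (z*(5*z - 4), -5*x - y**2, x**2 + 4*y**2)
-2*y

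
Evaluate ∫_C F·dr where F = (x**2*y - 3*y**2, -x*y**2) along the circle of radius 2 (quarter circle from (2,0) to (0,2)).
16 - 2*pi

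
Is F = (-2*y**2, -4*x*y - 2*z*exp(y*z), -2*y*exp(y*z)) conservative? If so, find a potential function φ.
Yes, F is conservative. φ = -2*x*y**2 - 2*exp(y*z)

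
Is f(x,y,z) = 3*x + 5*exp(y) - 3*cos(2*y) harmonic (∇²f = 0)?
No, ∇²f = 5*exp(y) + 12*cos(2*y)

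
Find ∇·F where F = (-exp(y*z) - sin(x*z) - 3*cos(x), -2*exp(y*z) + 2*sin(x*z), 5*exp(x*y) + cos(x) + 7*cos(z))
-2*z*exp(y*z) - z*cos(x*z) + 3*sin(x) - 7*sin(z)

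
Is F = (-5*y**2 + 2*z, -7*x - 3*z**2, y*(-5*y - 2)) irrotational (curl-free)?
No, ∇×F = (-10*y + 6*z - 2, 2, 10*y - 7)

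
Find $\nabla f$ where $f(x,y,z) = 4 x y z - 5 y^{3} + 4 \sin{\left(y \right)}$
(4*y*z, 4*x*z - 15*y**2 + 4*cos(y), 4*x*y)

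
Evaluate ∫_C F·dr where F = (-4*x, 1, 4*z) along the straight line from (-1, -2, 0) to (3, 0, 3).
4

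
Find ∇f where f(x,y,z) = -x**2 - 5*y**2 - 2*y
(-2*x, -10*y - 2, 0)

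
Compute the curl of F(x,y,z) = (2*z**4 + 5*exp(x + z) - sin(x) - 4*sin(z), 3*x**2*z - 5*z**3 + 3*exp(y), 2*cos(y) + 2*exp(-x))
(-3*x**2 + 15*z**2 - 2*sin(y), 8*z**3 + 5*exp(x + z) - 4*cos(z) + 2*exp(-x), 6*x*z)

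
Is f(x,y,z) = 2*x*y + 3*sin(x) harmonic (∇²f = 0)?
No, ∇²f = -3*sin(x)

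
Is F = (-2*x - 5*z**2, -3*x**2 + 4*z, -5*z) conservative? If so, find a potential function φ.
No, ∇×F = (-4, -10*z, -6*x) ≠ 0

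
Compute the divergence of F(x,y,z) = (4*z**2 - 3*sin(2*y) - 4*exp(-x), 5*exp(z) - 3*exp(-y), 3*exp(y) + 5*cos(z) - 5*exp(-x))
-5*sin(z) + 3*exp(-y) + 4*exp(-x)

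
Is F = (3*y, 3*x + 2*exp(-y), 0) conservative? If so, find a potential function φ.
Yes, F is conservative. φ = 3*x*y - 2*exp(-y)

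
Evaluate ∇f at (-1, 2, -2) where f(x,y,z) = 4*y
(0, 4, 0)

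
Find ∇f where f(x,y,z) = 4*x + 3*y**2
(4, 6*y, 0)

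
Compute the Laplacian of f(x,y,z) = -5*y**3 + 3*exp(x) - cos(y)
-30*y + 3*exp(x) + cos(y)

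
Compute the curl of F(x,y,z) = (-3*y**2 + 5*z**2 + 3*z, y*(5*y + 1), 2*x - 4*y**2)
(-8*y, 10*z + 1, 6*y)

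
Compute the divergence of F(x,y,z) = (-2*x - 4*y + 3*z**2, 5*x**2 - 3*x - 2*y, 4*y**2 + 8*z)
4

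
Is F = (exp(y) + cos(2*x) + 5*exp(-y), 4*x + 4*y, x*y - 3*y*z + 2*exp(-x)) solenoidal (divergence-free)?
No, ∇·F = -3*y - 2*sin(2*x) + 4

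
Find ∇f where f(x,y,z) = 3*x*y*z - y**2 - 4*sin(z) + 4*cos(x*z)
(z*(3*y - 4*sin(x*z)), 3*x*z - 2*y, 3*x*y - 4*x*sin(x*z) - 4*cos(z))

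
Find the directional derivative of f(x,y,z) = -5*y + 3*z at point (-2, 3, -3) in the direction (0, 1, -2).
-11*sqrt(5)/5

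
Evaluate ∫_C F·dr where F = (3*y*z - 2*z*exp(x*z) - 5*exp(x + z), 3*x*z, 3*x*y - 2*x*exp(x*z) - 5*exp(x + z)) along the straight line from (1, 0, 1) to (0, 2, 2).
-2 + 2*E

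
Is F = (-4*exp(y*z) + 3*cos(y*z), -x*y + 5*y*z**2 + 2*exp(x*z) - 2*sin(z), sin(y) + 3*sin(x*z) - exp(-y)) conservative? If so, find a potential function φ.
No, ∇×F = (-2*x*exp(x*z) - 10*y*z + cos(y) + 2*cos(z) + exp(-y), -4*y*exp(y*z) - 3*y*sin(y*z) - 3*z*cos(x*z), -y + 2*z*exp(x*z) + 4*z*exp(y*z) + 3*z*sin(y*z)) ≠ 0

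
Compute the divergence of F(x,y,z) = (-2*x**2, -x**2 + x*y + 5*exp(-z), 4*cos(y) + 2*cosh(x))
-3*x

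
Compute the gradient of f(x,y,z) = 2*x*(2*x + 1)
(8*x + 2, 0, 0)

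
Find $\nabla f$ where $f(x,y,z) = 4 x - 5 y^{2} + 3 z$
(4, -10*y, 3)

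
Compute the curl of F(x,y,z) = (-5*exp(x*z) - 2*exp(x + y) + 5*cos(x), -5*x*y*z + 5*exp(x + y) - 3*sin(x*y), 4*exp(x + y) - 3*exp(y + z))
(5*x*y + 4*exp(x + y) - 3*exp(y + z), -5*x*exp(x*z) - 4*exp(x + y), -5*y*z - 3*y*cos(x*y) + 7*exp(x + y))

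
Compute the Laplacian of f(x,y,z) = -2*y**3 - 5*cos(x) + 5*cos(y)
-12*y + 5*cos(x) - 5*cos(y)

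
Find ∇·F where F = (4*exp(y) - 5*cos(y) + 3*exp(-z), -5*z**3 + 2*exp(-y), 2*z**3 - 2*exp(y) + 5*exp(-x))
6*z**2 - 2*exp(-y)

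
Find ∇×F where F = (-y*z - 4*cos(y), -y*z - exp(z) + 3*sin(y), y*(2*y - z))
(5*y - z + exp(z), -y, z - 4*sin(y))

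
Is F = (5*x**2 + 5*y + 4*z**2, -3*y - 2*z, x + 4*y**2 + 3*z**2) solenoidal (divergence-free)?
No, ∇·F = 10*x + 6*z - 3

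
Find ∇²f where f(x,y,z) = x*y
0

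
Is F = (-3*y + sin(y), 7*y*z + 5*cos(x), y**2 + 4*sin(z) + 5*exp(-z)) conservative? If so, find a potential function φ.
No, ∇×F = (-5*y, 0, -5*sin(x) - cos(y) + 3) ≠ 0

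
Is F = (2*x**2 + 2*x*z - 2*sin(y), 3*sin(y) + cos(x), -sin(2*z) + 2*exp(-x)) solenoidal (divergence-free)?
No, ∇·F = 4*x + 2*z + 3*cos(y) - 2*cos(2*z)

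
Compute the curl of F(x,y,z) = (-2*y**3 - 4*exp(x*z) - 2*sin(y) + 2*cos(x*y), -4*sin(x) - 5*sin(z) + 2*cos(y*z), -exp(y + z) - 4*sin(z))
(2*y*sin(y*z) - exp(y + z) + 5*cos(z), -4*x*exp(x*z), 2*x*sin(x*y) + 6*y**2 - 4*cos(x) + 2*cos(y))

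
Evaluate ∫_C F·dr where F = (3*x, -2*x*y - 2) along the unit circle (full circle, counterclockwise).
0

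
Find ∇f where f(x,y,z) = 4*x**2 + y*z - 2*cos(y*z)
(8*x, z*(2*sin(y*z) + 1), y*(2*sin(y*z) + 1))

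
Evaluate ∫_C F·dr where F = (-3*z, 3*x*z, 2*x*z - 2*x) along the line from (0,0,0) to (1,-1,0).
0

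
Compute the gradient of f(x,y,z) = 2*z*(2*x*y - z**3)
(4*y*z, 4*x*z, 4*x*y - 8*z**3)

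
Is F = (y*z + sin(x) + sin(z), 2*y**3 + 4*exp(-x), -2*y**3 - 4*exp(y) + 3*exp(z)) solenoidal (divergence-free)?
No, ∇·F = 6*y**2 + 3*exp(z) + cos(x)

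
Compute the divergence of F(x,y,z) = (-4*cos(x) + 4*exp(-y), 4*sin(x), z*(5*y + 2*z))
5*y + 4*z + 4*sin(x)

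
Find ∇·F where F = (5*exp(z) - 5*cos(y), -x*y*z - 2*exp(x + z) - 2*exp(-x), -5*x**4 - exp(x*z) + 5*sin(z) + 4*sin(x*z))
-x*z - x*exp(x*z) + 4*x*cos(x*z) + 5*cos(z)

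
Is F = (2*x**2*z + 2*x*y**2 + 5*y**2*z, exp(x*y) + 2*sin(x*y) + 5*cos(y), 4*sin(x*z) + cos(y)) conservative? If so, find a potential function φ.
No, ∇×F = (-sin(y), 2*x**2 + 5*y**2 - 4*z*cos(x*z), y*(-4*x - 10*z + exp(x*y) + 2*cos(x*y))) ≠ 0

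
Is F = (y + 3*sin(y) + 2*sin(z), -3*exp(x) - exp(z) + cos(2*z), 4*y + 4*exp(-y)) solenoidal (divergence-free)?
Yes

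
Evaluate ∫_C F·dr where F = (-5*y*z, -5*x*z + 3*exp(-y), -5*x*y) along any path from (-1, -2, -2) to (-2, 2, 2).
20 + 6*sinh(2)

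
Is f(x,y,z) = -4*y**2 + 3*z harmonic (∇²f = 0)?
No, ∇²f = -8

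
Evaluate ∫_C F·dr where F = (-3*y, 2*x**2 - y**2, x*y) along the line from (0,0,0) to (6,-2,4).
-130/3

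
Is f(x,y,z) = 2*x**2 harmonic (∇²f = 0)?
No, ∇²f = 4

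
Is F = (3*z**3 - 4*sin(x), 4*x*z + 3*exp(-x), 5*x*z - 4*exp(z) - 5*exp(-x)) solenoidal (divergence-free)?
No, ∇·F = 5*x - 4*exp(z) - 4*cos(x)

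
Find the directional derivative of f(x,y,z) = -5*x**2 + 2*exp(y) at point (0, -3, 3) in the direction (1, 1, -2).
sqrt(6)*exp(-3)/3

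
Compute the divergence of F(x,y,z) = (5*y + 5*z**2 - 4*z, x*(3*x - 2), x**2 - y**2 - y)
0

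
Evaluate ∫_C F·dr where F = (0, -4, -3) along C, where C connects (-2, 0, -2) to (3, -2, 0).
2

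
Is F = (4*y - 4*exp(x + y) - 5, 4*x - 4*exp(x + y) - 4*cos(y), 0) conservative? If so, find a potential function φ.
Yes, F is conservative. φ = 4*x*y - 5*x - 4*exp(x + y) - 4*sin(y)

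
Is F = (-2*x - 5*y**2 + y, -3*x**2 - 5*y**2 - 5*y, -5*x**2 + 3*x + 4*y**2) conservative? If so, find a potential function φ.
No, ∇×F = (8*y, 10*x - 3, -6*x + 10*y - 1) ≠ 0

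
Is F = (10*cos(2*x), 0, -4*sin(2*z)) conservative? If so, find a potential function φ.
Yes, F is conservative. φ = 5*sin(2*x) + 2*cos(2*z)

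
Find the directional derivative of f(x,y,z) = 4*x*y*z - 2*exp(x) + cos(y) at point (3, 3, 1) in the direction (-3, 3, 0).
sqrt(2)*(-sin(3)/2 + exp(3))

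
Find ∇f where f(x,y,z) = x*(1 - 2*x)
(1 - 4*x, 0, 0)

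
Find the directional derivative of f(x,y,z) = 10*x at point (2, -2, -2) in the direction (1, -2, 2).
10/3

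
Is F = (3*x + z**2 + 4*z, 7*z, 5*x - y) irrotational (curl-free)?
No, ∇×F = (-8, 2*z - 1, 0)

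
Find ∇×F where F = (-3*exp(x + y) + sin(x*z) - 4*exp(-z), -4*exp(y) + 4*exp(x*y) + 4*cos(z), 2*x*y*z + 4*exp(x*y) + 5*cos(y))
(2*x*z + 4*x*exp(x*y) - 5*sin(y) + 4*sin(z), x*cos(x*z) - 2*y*z - 4*y*exp(x*y) + 4*exp(-z), 4*y*exp(x*y) + 3*exp(x + y))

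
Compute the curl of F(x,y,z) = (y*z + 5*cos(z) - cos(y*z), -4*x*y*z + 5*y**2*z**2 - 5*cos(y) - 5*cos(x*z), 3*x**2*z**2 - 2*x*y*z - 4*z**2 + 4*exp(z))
(4*x*y - 2*x*z - 5*x*sin(x*z) - 10*y**2*z, -6*x*z**2 + 2*y*z + y*sin(y*z) + y - 5*sin(z), z*(-4*y + 5*sin(x*z) - sin(y*z) - 1))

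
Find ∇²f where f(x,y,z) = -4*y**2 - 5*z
-8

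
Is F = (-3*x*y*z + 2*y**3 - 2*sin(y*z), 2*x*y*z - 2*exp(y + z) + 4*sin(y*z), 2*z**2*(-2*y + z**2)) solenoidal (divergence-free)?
No, ∇·F = 2*x*z - 11*y*z + 8*z**3 + 4*z*cos(y*z) - 2*exp(y + z)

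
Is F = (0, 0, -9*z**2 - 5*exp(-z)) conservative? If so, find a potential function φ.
Yes, F is conservative. φ = -3*z**3 + 5*exp(-z)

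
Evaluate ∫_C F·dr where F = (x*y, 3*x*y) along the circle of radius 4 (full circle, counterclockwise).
0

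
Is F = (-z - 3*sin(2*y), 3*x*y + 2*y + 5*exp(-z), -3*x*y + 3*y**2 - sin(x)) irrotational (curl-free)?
No, ∇×F = (-3*x + 6*y + 5*exp(-z), 3*y + cos(x) - 1, 3*y + 6*cos(2*y))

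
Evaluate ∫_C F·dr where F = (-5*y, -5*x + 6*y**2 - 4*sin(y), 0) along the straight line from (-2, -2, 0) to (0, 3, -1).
4*cos(3) - 4*cos(2) + 90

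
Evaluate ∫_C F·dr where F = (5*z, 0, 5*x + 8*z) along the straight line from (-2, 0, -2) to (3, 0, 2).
10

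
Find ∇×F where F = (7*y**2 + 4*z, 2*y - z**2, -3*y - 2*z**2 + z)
(2*z - 3, 4, -14*y)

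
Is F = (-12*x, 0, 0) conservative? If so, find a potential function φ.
Yes, F is conservative. φ = -6*x**2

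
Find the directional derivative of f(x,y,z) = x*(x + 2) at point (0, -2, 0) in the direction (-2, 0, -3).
-4*sqrt(13)/13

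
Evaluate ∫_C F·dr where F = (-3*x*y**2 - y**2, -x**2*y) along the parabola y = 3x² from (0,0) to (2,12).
-2688/5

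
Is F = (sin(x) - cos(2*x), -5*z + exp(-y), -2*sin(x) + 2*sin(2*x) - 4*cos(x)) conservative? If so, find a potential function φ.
No, ∇×F = (5, -4*sin(x) + 2*cos(x) - 4*cos(2*x), 0) ≠ 0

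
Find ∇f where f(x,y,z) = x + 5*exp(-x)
(1 - 5*exp(-x), 0, 0)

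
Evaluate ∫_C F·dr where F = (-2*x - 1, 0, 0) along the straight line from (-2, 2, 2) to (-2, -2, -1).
0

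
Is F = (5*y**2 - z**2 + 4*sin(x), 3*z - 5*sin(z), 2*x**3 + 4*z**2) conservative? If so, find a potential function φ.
No, ∇×F = (5*cos(z) - 3, -6*x**2 - 2*z, -10*y) ≠ 0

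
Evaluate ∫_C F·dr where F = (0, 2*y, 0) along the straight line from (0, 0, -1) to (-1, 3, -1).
9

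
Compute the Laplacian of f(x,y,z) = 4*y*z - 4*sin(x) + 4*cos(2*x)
4*sin(x) - 16*cos(2*x)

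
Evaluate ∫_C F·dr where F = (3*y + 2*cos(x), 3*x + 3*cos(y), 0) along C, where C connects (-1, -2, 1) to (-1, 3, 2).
-15 + 3*sin(3) + 3*sin(2)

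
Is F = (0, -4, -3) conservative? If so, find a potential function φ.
Yes, F is conservative. φ = -4*y - 3*z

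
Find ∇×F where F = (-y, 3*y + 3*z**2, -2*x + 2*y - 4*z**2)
(2 - 6*z, 2, 1)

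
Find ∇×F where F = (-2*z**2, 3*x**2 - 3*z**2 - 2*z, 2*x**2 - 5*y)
(6*z - 3, -4*x - 4*z, 6*x)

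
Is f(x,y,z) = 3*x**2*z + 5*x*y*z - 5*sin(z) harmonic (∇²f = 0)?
No, ∇²f = 6*z + 5*sin(z)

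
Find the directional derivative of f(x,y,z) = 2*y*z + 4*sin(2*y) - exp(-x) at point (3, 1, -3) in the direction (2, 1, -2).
-10/3 + 8*cos(2)/3 + 2*exp(-3)/3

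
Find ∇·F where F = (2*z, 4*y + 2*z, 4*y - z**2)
4 - 2*z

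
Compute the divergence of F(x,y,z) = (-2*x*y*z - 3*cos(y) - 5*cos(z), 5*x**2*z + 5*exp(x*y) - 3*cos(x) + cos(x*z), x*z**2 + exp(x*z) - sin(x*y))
2*x*z + 5*x*exp(x*y) + x*exp(x*z) - 2*y*z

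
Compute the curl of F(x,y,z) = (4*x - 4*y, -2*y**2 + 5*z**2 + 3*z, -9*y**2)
(-18*y - 10*z - 3, 0, 4)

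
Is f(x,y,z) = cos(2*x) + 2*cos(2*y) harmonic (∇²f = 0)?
No, ∇²f = -4*cos(2*x) - 8*cos(2*y)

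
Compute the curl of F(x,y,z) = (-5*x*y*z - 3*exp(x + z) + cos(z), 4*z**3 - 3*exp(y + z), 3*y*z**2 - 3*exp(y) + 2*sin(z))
(-9*z**2 - 3*exp(y) + 3*exp(y + z), -5*x*y - 3*exp(x + z) - sin(z), 5*x*z)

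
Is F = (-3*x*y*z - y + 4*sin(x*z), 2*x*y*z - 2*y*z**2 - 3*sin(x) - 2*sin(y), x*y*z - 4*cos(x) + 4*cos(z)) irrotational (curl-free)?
No, ∇×F = (-2*x*y + x*z + 4*y*z, -3*x*y + 4*x*cos(x*z) - y*z - 4*sin(x), 3*x*z + 2*y*z - 3*cos(x) + 1)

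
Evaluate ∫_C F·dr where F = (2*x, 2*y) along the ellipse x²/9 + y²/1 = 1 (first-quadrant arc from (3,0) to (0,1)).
-8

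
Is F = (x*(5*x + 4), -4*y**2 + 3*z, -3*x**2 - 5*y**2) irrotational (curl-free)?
No, ∇×F = (-10*y - 3, 6*x, 0)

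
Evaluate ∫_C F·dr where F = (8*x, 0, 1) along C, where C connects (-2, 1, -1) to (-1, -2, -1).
-12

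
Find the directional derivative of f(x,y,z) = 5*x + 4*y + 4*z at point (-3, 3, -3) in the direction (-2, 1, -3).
-9*sqrt(14)/7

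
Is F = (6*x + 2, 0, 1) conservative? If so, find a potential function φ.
Yes, F is conservative. φ = 3*x**2 + 2*x + z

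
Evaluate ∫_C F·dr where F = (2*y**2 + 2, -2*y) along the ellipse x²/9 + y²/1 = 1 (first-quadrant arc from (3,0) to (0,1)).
-11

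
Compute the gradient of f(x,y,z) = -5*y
(0, -5, 0)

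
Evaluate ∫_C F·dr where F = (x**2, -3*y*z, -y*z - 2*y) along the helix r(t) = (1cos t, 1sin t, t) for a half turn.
-14/3 - pi/4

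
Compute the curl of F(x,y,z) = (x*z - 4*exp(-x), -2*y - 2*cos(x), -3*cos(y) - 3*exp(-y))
(3*sin(y) + 3*exp(-y), x, 2*sin(x))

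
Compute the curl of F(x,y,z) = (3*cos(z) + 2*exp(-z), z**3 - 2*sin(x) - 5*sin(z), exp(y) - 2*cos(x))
(-3*z**2 + exp(y) + 5*cos(z), -2*sin(x) - 3*sin(z) - 2*exp(-z), -2*cos(x))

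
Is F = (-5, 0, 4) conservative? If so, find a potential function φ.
Yes, F is conservative. φ = -5*x + 4*z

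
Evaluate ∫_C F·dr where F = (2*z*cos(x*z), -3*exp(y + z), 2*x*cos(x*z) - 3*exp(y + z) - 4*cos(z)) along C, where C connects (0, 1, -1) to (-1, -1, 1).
-10*sin(1)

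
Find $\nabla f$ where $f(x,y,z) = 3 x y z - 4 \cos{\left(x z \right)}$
(z*(3*y + 4*sin(x*z)), 3*x*z, x*(3*y + 4*sin(x*z)))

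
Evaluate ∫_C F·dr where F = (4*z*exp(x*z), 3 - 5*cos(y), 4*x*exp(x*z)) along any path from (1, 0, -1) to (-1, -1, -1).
-3 + 5*sin(1) + 8*sinh(1)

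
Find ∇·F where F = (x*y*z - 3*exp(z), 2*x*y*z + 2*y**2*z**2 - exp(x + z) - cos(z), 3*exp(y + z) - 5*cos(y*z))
2*x*z + 4*y*z**2 + y*z + 5*y*sin(y*z) + 3*exp(y + z)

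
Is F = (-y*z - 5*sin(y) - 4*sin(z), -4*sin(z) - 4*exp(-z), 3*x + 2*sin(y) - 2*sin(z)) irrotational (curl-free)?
No, ∇×F = (2*cos(y) + 4*cos(z) - 4*exp(-z), -y - 4*cos(z) - 3, z + 5*cos(y))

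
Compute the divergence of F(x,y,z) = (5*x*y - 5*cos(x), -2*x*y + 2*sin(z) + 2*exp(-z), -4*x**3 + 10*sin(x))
-2*x + 5*y + 5*sin(x)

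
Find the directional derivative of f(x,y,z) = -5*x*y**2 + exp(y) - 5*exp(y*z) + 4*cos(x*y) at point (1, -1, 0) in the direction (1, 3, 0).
sqrt(10)*(3 + 8*E*sin(1) + 25*E)*exp(-1)/10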